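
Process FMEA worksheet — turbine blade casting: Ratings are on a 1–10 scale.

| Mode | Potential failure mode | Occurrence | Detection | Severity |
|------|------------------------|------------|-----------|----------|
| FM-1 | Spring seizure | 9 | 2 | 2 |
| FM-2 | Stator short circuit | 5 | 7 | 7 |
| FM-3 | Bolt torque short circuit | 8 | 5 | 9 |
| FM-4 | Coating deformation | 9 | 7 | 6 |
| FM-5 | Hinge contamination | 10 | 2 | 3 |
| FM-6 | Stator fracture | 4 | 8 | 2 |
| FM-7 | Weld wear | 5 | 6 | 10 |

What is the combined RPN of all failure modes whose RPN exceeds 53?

RPN = Severity × Occurrence × Detection:
  FM-1: 2 × 9 × 2 = 36
  FM-2: 7 × 5 × 7 = 245
  FM-3: 9 × 8 × 5 = 360
  FM-4: 6 × 9 × 7 = 378
  FM-5: 3 × 10 × 2 = 60
  FM-6: 2 × 4 × 8 = 64
  FM-7: 10 × 5 × 6 = 300
RPN > 53: FM-2 (245), FM-3 (360), FM-4 (378), FM-5 (60), FM-6 (64), FM-7 (300).
Sum: 245 + 360 + 378 + 60 + 64 + 300 = 1407.

1407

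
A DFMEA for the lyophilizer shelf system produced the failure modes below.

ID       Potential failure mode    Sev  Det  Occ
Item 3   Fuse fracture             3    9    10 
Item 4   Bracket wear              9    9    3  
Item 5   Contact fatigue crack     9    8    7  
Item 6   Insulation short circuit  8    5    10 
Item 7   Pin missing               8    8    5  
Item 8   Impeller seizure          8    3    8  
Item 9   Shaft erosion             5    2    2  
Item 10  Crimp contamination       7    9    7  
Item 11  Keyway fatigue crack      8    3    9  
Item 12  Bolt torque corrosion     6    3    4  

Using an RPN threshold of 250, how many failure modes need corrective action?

5

RPN = Severity × Occurrence × Detection:
  Item 3: 3 × 10 × 9 = 270
  Item 4: 9 × 3 × 9 = 243
  Item 5: 9 × 7 × 8 = 504
  Item 6: 8 × 10 × 5 = 400
  Item 7: 8 × 5 × 8 = 320
  Item 8: 8 × 8 × 3 = 192
  Item 9: 5 × 2 × 2 = 20
  Item 10: 7 × 7 × 9 = 441
  Item 11: 8 × 9 × 3 = 216
  Item 12: 6 × 4 × 3 = 72
Modes with RPN ≥ 250: Item 3 (270), Item 5 (504), Item 6 (400), Item 7 (320), Item 10 (441) → 5.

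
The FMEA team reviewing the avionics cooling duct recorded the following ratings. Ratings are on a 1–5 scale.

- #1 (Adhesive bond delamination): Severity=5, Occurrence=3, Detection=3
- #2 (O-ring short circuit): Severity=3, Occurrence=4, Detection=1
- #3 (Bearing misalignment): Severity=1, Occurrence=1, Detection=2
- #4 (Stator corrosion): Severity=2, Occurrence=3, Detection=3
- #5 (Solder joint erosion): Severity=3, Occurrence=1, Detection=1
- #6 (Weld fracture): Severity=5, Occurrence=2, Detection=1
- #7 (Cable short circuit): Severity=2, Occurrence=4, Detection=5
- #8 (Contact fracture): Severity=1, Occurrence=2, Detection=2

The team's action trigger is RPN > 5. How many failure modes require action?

RPN = Severity × Occurrence × Detection:
  #1: 5 × 3 × 3 = 45
  #2: 3 × 4 × 1 = 12
  #3: 1 × 1 × 2 = 2
  #4: 2 × 3 × 3 = 18
  #5: 3 × 1 × 1 = 3
  #6: 5 × 2 × 1 = 10
  #7: 2 × 4 × 5 = 40
  #8: 1 × 2 × 2 = 4
Modes with RPN > 5: #1 (45), #2 (12), #4 (18), #6 (10), #7 (40) → 5.

5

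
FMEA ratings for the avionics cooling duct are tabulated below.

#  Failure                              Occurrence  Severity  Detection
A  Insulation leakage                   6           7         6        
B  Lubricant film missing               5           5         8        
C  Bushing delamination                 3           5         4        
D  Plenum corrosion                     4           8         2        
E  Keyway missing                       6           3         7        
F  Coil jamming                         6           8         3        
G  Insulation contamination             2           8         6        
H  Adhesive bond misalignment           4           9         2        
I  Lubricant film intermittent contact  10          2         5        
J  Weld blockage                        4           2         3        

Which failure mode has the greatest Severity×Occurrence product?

Criticality = Severity × Occurrence:
  A: 7 × 6 = 42
  B: 5 × 5 = 25
  C: 5 × 3 = 15
  D: 8 × 4 = 32
  E: 3 × 6 = 18
  F: 8 × 6 = 48
  G: 8 × 2 = 16
  H: 9 × 4 = 36
  I: 2 × 10 = 20
  J: 2 × 4 = 8
Highest criticality is 48 → F.

F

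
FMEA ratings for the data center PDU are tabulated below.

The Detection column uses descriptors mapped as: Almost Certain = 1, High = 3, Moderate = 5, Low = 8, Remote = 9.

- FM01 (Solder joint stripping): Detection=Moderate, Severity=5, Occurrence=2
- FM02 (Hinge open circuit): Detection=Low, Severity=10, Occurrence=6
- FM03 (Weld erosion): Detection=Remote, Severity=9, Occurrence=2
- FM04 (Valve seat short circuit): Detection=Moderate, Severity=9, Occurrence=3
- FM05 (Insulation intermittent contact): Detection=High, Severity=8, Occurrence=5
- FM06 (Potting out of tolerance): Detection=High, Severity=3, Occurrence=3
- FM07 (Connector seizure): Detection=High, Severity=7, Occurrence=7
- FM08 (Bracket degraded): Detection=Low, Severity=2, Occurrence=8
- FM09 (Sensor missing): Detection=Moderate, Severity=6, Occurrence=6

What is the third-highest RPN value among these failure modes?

162

RPN = Severity × Occurrence × Detection:
  FM01: 5 × 2 × 5 = 50
  FM02: 10 × 6 × 8 = 480
  FM03: 9 × 2 × 9 = 162
  FM04: 9 × 3 × 5 = 135
  FM05: 8 × 5 × 3 = 120
  FM06: 3 × 3 × 3 = 27
  FM07: 7 × 7 × 3 = 147
  FM08: 2 × 8 × 8 = 128
  FM09: 6 × 6 × 5 = 180
Sorted descending: 480, 180, 162, 147, 135, 128, 120, 50, 27.
The third-highest RPN is 162 (FM03).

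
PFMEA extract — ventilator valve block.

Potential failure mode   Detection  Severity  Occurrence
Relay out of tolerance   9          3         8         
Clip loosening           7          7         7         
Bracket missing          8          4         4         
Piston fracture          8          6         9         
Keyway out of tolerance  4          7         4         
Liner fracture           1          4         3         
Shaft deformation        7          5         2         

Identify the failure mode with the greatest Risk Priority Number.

RPN = Severity × Occurrence × Detection:
  Relay out of tolerance: 3 × 8 × 9 = 216
  Clip loosening: 7 × 7 × 7 = 343
  Bracket missing: 4 × 4 × 8 = 128
  Piston fracture: 6 × 9 × 8 = 432
  Keyway out of tolerance: 7 × 4 × 4 = 112
  Liner fracture: 4 × 3 × 1 = 12
  Shaft deformation: 5 × 2 × 7 = 70
Highest RPN is 432 → Piston fracture.

Piston fracture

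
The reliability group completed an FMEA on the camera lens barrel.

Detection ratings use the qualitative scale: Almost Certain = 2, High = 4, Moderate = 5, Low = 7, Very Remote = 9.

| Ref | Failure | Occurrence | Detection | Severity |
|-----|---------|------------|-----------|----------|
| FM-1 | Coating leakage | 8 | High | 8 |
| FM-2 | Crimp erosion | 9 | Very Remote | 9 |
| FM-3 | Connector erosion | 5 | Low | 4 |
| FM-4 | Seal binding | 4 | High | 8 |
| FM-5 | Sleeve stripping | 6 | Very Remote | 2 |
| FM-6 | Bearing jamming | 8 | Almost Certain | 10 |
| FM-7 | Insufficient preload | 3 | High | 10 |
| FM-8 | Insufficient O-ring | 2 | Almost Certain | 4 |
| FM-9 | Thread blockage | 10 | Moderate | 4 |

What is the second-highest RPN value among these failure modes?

RPN = Severity × Occurrence × Detection:
  FM-1: 8 × 8 × 4 = 256
  FM-2: 9 × 9 × 9 = 729
  FM-3: 4 × 5 × 7 = 140
  FM-4: 8 × 4 × 4 = 128
  FM-5: 2 × 6 × 9 = 108
  FM-6: 10 × 8 × 2 = 160
  FM-7: 10 × 3 × 4 = 120
  FM-8: 4 × 2 × 2 = 16
  FM-9: 4 × 10 × 5 = 200
Sorted descending: 729, 256, 200, 160, 140, 128, 120, 108, 16.
The second-highest RPN is 256 (FM-1).

256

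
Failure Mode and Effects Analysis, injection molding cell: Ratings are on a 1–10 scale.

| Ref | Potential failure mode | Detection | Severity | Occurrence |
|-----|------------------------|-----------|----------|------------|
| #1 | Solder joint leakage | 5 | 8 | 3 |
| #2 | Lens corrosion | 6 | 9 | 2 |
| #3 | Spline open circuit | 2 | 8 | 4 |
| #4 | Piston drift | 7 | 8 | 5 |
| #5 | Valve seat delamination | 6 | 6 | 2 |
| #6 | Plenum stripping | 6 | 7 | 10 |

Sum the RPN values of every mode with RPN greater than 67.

RPN = Severity × Occurrence × Detection:
  #1: 8 × 3 × 5 = 120
  #2: 9 × 2 × 6 = 108
  #3: 8 × 4 × 2 = 64
  #4: 8 × 5 × 7 = 280
  #5: 6 × 2 × 6 = 72
  #6: 7 × 10 × 6 = 420
RPN > 67: #1 (120), #2 (108), #4 (280), #5 (72), #6 (420).
Sum: 120 + 108 + 280 + 72 + 420 = 1000.

1000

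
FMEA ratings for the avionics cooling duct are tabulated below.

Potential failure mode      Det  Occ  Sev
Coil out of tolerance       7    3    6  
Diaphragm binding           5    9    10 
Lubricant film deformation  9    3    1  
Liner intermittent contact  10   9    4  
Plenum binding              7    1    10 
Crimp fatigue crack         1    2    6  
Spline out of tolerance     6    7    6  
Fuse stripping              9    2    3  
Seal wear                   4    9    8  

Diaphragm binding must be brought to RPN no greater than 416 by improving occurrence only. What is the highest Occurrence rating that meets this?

Diaphragm binding: S=10, O=9, D=5 → current RPN = 450.
Fixed product = 50. Need 50 × O ≤ 416, so O ≤ 416/50 = 8.32.
Maximum integer Occurrence rating = 8 (gives RPN 400; O=9 would give 450 > 416).

8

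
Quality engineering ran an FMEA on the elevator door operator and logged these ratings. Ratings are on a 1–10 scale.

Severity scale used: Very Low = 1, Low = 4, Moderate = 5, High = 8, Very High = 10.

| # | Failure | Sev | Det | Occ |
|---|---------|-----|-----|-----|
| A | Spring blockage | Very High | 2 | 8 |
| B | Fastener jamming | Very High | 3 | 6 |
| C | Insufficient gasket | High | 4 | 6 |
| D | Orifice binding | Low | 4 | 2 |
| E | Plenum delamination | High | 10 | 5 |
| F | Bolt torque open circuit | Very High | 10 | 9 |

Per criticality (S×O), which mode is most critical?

Criticality = Severity × Occurrence:
  A: 10 × 8 = 80
  B: 10 × 6 = 60
  C: 8 × 6 = 48
  D: 4 × 2 = 8
  E: 8 × 5 = 40
  F: 10 × 9 = 90
Highest criticality is 90 → F.

F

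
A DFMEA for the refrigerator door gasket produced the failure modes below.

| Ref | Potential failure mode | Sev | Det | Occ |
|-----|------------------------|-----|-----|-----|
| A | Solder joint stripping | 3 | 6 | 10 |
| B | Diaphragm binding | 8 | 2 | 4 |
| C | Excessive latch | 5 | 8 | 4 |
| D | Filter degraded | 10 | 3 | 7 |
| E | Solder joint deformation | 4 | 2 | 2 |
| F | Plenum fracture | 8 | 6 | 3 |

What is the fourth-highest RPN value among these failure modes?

RPN = Severity × Occurrence × Detection:
  A: 3 × 10 × 6 = 180
  B: 8 × 4 × 2 = 64
  C: 5 × 4 × 8 = 160
  D: 10 × 7 × 3 = 210
  E: 4 × 2 × 2 = 16
  F: 8 × 3 × 6 = 144
Sorted descending: 210, 180, 160, 144, 64, 16.
The fourth-highest RPN is 144 (F).

144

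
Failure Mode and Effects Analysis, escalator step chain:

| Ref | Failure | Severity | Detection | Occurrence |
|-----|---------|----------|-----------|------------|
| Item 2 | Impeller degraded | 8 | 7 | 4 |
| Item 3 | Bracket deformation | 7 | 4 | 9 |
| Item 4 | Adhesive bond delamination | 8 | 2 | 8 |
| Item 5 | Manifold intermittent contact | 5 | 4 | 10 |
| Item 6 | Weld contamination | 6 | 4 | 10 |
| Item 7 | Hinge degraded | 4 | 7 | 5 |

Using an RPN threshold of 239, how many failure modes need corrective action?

2

RPN = Severity × Occurrence × Detection:
  Item 2: 8 × 4 × 7 = 224
  Item 3: 7 × 9 × 4 = 252
  Item 4: 8 × 8 × 2 = 128
  Item 5: 5 × 10 × 4 = 200
  Item 6: 6 × 10 × 4 = 240
  Item 7: 4 × 5 × 7 = 140
Modes with RPN ≥ 239: Item 3 (252), Item 6 (240) → 2.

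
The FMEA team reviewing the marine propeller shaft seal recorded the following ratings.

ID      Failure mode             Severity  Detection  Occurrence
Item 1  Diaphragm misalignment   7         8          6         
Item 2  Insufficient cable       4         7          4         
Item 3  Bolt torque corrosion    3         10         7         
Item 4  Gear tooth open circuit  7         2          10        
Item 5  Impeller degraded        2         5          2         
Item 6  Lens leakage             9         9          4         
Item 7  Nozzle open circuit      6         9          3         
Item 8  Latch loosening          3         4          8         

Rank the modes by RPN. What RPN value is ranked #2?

324

RPN = Severity × Occurrence × Detection:
  Item 1: 7 × 6 × 8 = 336
  Item 2: 4 × 4 × 7 = 112
  Item 3: 3 × 7 × 10 = 210
  Item 4: 7 × 10 × 2 = 140
  Item 5: 2 × 2 × 5 = 20
  Item 6: 9 × 4 × 9 = 324
  Item 7: 6 × 3 × 9 = 162
  Item 8: 3 × 8 × 4 = 96
Sorted descending: 336, 324, 210, 162, 140, 112, 96, 20.
The second-highest RPN is 324 (Item 6).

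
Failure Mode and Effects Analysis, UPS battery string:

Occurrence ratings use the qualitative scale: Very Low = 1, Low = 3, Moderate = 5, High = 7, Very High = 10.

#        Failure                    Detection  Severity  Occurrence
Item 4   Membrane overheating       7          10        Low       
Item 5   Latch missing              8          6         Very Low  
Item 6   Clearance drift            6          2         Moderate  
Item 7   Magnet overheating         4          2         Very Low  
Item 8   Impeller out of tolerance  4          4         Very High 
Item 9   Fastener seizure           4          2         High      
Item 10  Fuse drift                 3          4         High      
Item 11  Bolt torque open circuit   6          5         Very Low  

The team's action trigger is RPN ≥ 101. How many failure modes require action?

2

RPN = Severity × Occurrence × Detection:
  Item 4: 10 × 3 × 7 = 210
  Item 5: 6 × 1 × 8 = 48
  Item 6: 2 × 5 × 6 = 60
  Item 7: 2 × 1 × 4 = 8
  Item 8: 4 × 10 × 4 = 160
  Item 9: 2 × 7 × 4 = 56
  Item 10: 4 × 7 × 3 = 84
  Item 11: 5 × 1 × 6 = 30
Modes with RPN ≥ 101: Item 4 (210), Item 8 (160) → 2.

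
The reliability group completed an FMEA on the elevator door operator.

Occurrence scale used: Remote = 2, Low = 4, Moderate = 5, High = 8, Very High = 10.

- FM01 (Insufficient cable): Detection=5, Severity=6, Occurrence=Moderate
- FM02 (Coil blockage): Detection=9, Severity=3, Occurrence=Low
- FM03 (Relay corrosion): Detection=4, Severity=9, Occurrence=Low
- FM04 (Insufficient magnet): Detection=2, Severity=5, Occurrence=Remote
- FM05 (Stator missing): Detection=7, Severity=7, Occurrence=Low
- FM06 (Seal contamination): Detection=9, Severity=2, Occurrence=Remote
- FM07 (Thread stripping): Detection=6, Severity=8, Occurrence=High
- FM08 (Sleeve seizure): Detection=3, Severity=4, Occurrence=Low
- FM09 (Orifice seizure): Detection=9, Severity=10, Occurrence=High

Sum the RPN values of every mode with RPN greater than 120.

RPN = Severity × Occurrence × Detection:
  FM01: 6 × 5 × 5 = 150
  FM02: 3 × 4 × 9 = 108
  FM03: 9 × 4 × 4 = 144
  FM04: 5 × 2 × 2 = 20
  FM05: 7 × 4 × 7 = 196
  FM06: 2 × 2 × 9 = 36
  FM07: 8 × 8 × 6 = 384
  FM08: 4 × 4 × 3 = 48
  FM09: 10 × 8 × 9 = 720
RPN > 120: FM01 (150), FM03 (144), FM05 (196), FM07 (384), FM09 (720).
Sum: 150 + 144 + 196 + 384 + 720 = 1594.

1594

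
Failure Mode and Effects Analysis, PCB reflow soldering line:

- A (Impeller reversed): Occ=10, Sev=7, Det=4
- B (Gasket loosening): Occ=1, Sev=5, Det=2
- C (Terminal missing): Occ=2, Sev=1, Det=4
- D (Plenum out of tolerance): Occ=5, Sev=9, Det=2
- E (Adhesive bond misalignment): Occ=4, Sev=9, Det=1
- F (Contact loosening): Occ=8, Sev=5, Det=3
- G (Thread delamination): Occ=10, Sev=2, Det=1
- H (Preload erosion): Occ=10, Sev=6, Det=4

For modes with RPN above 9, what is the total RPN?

RPN = Severity × Occurrence × Detection:
  A: 7 × 10 × 4 = 280
  B: 5 × 1 × 2 = 10
  C: 1 × 2 × 4 = 8
  D: 9 × 5 × 2 = 90
  E: 9 × 4 × 1 = 36
  F: 5 × 8 × 3 = 120
  G: 2 × 10 × 1 = 20
  H: 6 × 10 × 4 = 240
RPN > 9: A (280), B (10), D (90), E (36), F (120), G (20), H (240).
Sum: 280 + 10 + 90 + 36 + 120 + 20 + 240 = 796.

796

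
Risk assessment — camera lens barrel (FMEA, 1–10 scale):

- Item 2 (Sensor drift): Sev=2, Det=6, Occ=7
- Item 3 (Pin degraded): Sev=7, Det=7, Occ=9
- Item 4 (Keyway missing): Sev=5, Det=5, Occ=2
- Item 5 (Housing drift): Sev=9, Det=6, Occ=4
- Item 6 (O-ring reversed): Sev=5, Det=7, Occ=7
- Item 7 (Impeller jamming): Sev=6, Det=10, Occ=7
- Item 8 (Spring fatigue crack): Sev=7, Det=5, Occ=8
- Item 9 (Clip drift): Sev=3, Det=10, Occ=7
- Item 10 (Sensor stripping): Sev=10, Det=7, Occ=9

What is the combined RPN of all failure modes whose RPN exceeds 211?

RPN = Severity × Occurrence × Detection:
  Item 2: 2 × 7 × 6 = 84
  Item 3: 7 × 9 × 7 = 441
  Item 4: 5 × 2 × 5 = 50
  Item 5: 9 × 4 × 6 = 216
  Item 6: 5 × 7 × 7 = 245
  Item 7: 6 × 7 × 10 = 420
  Item 8: 7 × 8 × 5 = 280
  Item 9: 3 × 7 × 10 = 210
  Item 10: 10 × 9 × 7 = 630
RPN > 211: Item 3 (441), Item 5 (216), Item 6 (245), Item 7 (420), Item 8 (280), Item 10 (630).
Sum: 441 + 216 + 245 + 420 + 280 + 630 = 2232.

2232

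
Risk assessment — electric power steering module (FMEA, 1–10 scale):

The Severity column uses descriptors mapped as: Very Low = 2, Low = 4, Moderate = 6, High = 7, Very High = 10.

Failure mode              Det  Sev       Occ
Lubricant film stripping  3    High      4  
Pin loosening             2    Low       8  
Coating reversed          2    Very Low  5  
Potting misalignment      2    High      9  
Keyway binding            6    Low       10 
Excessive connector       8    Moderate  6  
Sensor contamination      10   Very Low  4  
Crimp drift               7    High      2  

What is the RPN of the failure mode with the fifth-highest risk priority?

RPN = Severity × Occurrence × Detection:
  Lubricant film stripping: 7 × 4 × 3 = 84
  Pin loosening: 4 × 8 × 2 = 64
  Coating reversed: 2 × 5 × 2 = 20
  Potting misalignment: 7 × 9 × 2 = 126
  Keyway binding: 4 × 10 × 6 = 240
  Excessive connector: 6 × 6 × 8 = 288
  Sensor contamination: 2 × 4 × 10 = 80
  Crimp drift: 7 × 2 × 7 = 98
Sorted descending: 288, 240, 126, 98, 84, 80, 64, 20.
The fifth-highest RPN is 84 (Lubricant film stripping).

84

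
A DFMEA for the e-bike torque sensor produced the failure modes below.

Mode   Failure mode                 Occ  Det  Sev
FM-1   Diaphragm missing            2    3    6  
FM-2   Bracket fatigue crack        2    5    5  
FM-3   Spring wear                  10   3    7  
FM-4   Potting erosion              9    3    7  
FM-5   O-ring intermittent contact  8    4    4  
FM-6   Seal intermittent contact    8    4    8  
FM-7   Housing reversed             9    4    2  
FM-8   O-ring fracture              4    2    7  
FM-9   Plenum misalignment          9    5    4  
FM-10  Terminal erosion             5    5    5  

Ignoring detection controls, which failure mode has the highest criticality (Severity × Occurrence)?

FM-3

Criticality = Severity × Occurrence:
  FM-1: 6 × 2 = 12
  FM-2: 5 × 2 = 10
  FM-3: 7 × 10 = 70
  FM-4: 7 × 9 = 63
  FM-5: 4 × 8 = 32
  FM-6: 8 × 8 = 64
  FM-7: 2 × 9 = 18
  FM-8: 7 × 4 = 28
  FM-9: 4 × 9 = 36
  FM-10: 5 × 5 = 25
Highest criticality is 70 → FM-3.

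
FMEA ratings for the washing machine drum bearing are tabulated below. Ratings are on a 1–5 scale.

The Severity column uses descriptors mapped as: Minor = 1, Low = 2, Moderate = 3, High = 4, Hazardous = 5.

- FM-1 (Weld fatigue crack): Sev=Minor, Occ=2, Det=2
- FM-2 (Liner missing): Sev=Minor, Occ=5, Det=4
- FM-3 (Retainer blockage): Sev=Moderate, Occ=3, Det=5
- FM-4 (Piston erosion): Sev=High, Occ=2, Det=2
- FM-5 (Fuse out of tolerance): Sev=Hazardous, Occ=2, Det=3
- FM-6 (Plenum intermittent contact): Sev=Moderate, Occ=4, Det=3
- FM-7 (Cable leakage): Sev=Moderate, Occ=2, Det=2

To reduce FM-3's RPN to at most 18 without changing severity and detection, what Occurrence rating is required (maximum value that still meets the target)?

1

FM-3: S=3, O=3, D=5 → current RPN = 45.
Fixed product = 15. Need 15 × O ≤ 18, so O ≤ 18/15 = 1.20.
Maximum integer Occurrence rating = 1 (gives RPN 15; O=2 would give 30 > 18).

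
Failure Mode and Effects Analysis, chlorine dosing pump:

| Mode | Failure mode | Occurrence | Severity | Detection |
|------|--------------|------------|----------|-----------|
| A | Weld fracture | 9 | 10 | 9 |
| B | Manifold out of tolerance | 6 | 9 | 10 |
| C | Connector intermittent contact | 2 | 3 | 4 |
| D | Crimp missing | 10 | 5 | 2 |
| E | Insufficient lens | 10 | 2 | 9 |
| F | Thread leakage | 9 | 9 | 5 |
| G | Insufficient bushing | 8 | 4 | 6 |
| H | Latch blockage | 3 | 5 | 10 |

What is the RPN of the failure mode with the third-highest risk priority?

RPN = Severity × Occurrence × Detection:
  A: 10 × 9 × 9 = 810
  B: 9 × 6 × 10 = 540
  C: 3 × 2 × 4 = 24
  D: 5 × 10 × 2 = 100
  E: 2 × 10 × 9 = 180
  F: 9 × 9 × 5 = 405
  G: 4 × 8 × 6 = 192
  H: 5 × 3 × 10 = 150
Sorted descending: 810, 540, 405, 192, 180, 150, 100, 24.
The third-highest RPN is 405 (F).

405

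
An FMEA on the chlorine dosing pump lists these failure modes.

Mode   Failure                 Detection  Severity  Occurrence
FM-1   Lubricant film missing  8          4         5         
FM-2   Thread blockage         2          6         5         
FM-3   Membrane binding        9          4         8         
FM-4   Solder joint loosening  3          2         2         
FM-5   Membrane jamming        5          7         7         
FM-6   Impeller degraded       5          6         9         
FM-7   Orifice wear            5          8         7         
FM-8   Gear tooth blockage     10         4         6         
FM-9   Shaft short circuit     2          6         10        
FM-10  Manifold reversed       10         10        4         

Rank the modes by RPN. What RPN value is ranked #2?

288

RPN = Severity × Occurrence × Detection:
  FM-1: 4 × 5 × 8 = 160
  FM-2: 6 × 5 × 2 = 60
  FM-3: 4 × 8 × 9 = 288
  FM-4: 2 × 2 × 3 = 12
  FM-5: 7 × 7 × 5 = 245
  FM-6: 6 × 9 × 5 = 270
  FM-7: 8 × 7 × 5 = 280
  FM-8: 4 × 6 × 10 = 240
  FM-9: 6 × 10 × 2 = 120
  FM-10: 10 × 4 × 10 = 400
Sorted descending: 400, 288, 280, 270, 245, 240, 160, 120, 60, 12.
The second-highest RPN is 288 (FM-3).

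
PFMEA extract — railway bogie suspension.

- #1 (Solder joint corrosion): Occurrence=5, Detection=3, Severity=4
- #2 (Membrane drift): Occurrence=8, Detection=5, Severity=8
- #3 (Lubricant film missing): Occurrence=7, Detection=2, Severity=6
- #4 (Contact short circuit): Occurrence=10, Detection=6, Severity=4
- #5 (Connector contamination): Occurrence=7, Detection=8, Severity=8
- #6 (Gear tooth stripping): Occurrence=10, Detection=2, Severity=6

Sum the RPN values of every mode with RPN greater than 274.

768

RPN = Severity × Occurrence × Detection:
  #1: 4 × 5 × 3 = 60
  #2: 8 × 8 × 5 = 320
  #3: 6 × 7 × 2 = 84
  #4: 4 × 10 × 6 = 240
  #5: 8 × 7 × 8 = 448
  #6: 6 × 10 × 2 = 120
RPN > 274: #2 (320), #5 (448).
Sum: 320 + 448 = 768.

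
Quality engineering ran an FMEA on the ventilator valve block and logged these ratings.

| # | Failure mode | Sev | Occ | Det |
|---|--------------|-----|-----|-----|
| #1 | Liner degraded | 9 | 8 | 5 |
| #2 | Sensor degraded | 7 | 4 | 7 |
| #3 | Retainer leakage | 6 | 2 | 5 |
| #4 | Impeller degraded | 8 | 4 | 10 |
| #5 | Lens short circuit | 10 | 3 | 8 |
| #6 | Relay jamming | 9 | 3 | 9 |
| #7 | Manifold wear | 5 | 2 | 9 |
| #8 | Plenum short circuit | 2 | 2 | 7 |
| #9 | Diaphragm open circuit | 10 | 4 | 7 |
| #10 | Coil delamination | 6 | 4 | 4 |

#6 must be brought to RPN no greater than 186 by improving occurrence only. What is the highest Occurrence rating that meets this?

2

#6: S=9, O=3, D=9 → current RPN = 243.
Fixed product = 81. Need 81 × O ≤ 186, so O ≤ 186/81 = 2.30.
Maximum integer Occurrence rating = 2 (gives RPN 162; O=3 would give 243 > 186).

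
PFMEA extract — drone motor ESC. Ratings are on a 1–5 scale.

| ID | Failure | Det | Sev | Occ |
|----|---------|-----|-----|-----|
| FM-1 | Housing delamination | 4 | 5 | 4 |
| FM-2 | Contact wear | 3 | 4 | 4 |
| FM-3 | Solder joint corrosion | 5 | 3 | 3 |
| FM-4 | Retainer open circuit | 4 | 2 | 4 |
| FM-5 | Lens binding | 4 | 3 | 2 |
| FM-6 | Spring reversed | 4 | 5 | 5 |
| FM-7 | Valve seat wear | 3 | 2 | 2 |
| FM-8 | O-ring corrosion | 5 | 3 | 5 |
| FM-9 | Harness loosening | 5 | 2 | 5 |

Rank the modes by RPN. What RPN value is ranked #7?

32

RPN = Severity × Occurrence × Detection:
  FM-1: 5 × 4 × 4 = 80
  FM-2: 4 × 4 × 3 = 48
  FM-3: 3 × 3 × 5 = 45
  FM-4: 2 × 4 × 4 = 32
  FM-5: 3 × 2 × 4 = 24
  FM-6: 5 × 5 × 4 = 100
  FM-7: 2 × 2 × 3 = 12
  FM-8: 3 × 5 × 5 = 75
  FM-9: 2 × 5 × 5 = 50
Sorted descending: 100, 80, 75, 50, 48, 45, 32, 24, 12.
The seventh-highest RPN is 32 (FM-4).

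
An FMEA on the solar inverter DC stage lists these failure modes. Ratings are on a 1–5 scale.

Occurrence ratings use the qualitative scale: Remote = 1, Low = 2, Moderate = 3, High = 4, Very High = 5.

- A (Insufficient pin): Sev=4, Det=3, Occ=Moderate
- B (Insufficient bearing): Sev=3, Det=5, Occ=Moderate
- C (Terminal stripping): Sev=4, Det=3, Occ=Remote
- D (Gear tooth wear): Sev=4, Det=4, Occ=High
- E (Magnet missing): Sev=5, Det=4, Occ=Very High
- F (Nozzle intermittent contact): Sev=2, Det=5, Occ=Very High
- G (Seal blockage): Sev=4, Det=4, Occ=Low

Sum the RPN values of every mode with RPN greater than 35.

295

RPN = Severity × Occurrence × Detection:
  A: 4 × 3 × 3 = 36
  B: 3 × 3 × 5 = 45
  C: 4 × 1 × 3 = 12
  D: 4 × 4 × 4 = 64
  E: 5 × 5 × 4 = 100
  F: 2 × 5 × 5 = 50
  G: 4 × 2 × 4 = 32
RPN > 35: A (36), B (45), D (64), E (100), F (50).
Sum: 36 + 45 + 64 + 100 + 50 = 295.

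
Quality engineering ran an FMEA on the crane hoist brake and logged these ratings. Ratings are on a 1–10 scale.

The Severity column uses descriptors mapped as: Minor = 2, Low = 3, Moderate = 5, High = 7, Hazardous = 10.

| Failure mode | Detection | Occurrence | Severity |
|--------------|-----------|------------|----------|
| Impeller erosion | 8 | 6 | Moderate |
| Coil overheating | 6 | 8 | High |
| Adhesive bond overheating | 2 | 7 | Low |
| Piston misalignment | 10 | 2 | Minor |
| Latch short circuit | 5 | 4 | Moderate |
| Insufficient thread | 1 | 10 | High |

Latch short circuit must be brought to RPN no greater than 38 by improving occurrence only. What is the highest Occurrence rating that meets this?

Latch short circuit: S=5, O=4, D=5 → current RPN = 100.
Fixed product = 25. Need 25 × O ≤ 38, so O ≤ 38/25 = 1.52.
Maximum integer Occurrence rating = 1 (gives RPN 25; O=2 would give 50 > 38).

1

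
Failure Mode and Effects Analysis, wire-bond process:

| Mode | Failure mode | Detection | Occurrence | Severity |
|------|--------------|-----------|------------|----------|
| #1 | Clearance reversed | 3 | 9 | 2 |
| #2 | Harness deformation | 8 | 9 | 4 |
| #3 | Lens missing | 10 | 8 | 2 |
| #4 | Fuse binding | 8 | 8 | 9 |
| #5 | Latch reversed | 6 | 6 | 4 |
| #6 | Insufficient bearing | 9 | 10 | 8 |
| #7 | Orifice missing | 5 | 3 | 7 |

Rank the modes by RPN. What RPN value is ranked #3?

RPN = Severity × Occurrence × Detection:
  #1: 2 × 9 × 3 = 54
  #2: 4 × 9 × 8 = 288
  #3: 2 × 8 × 10 = 160
  #4: 9 × 8 × 8 = 576
  #5: 4 × 6 × 6 = 144
  #6: 8 × 10 × 9 = 720
  #7: 7 × 3 × 5 = 105
Sorted descending: 720, 576, 288, 160, 144, 105, 54.
The third-highest RPN is 288 (#2).

288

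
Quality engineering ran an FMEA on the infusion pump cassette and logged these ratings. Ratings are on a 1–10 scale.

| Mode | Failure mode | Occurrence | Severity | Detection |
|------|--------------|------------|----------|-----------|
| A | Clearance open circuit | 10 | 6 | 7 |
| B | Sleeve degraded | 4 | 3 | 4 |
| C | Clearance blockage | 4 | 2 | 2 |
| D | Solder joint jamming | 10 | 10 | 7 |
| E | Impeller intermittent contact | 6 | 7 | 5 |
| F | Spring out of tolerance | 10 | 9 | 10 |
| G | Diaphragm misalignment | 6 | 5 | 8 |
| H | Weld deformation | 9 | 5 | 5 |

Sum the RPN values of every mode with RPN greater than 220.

2485

RPN = Severity × Occurrence × Detection:
  A: 6 × 10 × 7 = 420
  B: 3 × 4 × 4 = 48
  C: 2 × 4 × 2 = 16
  D: 10 × 10 × 7 = 700
  E: 7 × 6 × 5 = 210
  F: 9 × 10 × 10 = 900
  G: 5 × 6 × 8 = 240
  H: 5 × 9 × 5 = 225
RPN > 220: A (420), D (700), F (900), G (240), H (225).
Sum: 420 + 700 + 900 + 240 + 225 = 2485.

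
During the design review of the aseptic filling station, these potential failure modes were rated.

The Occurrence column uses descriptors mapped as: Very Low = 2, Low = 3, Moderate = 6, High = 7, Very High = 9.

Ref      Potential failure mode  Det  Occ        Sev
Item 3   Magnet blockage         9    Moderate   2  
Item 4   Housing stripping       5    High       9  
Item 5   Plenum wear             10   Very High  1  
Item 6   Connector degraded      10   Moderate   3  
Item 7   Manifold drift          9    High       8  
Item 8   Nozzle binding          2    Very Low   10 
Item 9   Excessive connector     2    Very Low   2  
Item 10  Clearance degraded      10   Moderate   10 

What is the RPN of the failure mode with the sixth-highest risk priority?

90

RPN = Severity × Occurrence × Detection:
  Item 3: 2 × 6 × 9 = 108
  Item 4: 9 × 7 × 5 = 315
  Item 5: 1 × 9 × 10 = 90
  Item 6: 3 × 6 × 10 = 180
  Item 7: 8 × 7 × 9 = 504
  Item 8: 10 × 2 × 2 = 40
  Item 9: 2 × 2 × 2 = 8
  Item 10: 10 × 6 × 10 = 600
Sorted descending: 600, 504, 315, 180, 108, 90, 40, 8.
The sixth-highest RPN is 90 (Item 5).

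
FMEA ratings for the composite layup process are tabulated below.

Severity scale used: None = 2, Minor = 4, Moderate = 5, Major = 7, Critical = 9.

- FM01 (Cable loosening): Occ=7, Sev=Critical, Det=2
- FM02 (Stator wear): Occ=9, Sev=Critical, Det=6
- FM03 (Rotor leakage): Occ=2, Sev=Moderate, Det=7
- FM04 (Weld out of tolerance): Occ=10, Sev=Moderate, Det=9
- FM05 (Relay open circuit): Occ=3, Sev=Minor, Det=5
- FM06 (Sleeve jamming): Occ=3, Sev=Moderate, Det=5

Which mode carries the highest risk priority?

FM02

RPN = Severity × Occurrence × Detection:
  FM01: 9 × 7 × 2 = 126
  FM02: 9 × 9 × 6 = 486
  FM03: 5 × 2 × 7 = 70
  FM04: 5 × 10 × 9 = 450
  FM05: 4 × 3 × 5 = 60
  FM06: 5 × 3 × 5 = 75
Highest RPN is 486 → FM02.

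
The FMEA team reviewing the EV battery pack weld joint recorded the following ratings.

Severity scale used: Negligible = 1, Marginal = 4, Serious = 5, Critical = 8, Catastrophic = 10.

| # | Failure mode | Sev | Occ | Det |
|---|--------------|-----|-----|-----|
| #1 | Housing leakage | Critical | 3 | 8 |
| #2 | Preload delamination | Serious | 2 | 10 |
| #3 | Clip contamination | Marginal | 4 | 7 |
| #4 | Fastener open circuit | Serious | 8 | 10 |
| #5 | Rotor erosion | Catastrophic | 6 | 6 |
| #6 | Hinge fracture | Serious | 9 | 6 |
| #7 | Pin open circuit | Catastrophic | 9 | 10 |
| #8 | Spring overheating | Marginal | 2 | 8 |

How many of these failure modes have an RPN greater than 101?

6

RPN = Severity × Occurrence × Detection:
  #1: 8 × 3 × 8 = 192
  #2: 5 × 2 × 10 = 100
  #3: 4 × 4 × 7 = 112
  #4: 5 × 8 × 10 = 400
  #5: 10 × 6 × 6 = 360
  #6: 5 × 9 × 6 = 270
  #7: 10 × 9 × 10 = 900
  #8: 4 × 2 × 8 = 64
Modes with RPN > 101: #1 (192), #3 (112), #4 (400), #5 (360), #6 (270), #7 (900) → 6.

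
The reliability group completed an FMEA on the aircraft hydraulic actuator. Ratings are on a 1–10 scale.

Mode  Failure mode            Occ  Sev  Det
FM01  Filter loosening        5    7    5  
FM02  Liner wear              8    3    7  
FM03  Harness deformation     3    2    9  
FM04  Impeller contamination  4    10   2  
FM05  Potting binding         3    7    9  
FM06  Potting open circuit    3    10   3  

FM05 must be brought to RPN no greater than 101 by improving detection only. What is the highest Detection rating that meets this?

4

FM05: S=7, O=3, D=9 → current RPN = 189.
Fixed product = 21. Need 21 × D ≤ 101, so D ≤ 101/21 = 4.81.
Maximum integer Detection rating = 4 (gives RPN 84; D=5 would give 105 > 101).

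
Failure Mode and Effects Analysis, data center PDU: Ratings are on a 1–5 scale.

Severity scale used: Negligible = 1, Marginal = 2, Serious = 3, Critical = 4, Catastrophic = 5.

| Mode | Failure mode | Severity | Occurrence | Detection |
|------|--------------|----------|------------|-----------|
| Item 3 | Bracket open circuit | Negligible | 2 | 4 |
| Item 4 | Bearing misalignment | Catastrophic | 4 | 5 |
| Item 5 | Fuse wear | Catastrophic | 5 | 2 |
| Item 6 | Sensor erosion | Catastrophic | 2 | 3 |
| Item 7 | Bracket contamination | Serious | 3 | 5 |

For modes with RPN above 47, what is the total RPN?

150

RPN = Severity × Occurrence × Detection:
  Item 3: 1 × 2 × 4 = 8
  Item 4: 5 × 4 × 5 = 100
  Item 5: 5 × 5 × 2 = 50
  Item 6: 5 × 2 × 3 = 30
  Item 7: 3 × 3 × 5 = 45
RPN > 47: Item 4 (100), Item 5 (50).
Sum: 100 + 50 = 150.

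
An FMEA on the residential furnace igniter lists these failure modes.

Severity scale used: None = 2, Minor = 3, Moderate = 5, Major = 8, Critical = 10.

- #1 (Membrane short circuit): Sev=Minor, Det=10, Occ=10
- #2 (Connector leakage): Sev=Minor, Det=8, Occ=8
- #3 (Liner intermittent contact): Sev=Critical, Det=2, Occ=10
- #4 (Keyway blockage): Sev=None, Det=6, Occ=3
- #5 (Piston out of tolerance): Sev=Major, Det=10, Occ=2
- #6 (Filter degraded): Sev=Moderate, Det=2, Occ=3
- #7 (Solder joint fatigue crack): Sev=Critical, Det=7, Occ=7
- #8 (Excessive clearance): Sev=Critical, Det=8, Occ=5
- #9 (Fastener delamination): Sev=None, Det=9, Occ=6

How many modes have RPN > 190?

5

RPN = Severity × Occurrence × Detection:
  #1: 3 × 10 × 10 = 300
  #2: 3 × 8 × 8 = 192
  #3: 10 × 10 × 2 = 200
  #4: 2 × 3 × 6 = 36
  #5: 8 × 2 × 10 = 160
  #6: 5 × 3 × 2 = 30
  #7: 10 × 7 × 7 = 490
  #8: 10 × 5 × 8 = 400
  #9: 2 × 6 × 9 = 108
Modes with RPN > 190: #1 (300), #2 (192), #3 (200), #7 (490), #8 (400) → 5.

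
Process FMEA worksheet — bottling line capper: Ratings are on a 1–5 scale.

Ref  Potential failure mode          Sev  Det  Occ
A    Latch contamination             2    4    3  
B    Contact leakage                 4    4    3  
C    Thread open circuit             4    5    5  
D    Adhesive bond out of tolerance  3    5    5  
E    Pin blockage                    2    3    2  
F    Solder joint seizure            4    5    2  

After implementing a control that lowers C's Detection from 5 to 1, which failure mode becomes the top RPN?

D

RPN = Severity × Occurrence × Detection:
  A: 2 × 3 × 4 = 24
  B: 4 × 3 × 4 = 48
  C: 4 × 5 × 5 = 100
  D: 3 × 5 × 5 = 75
  E: 2 × 2 × 3 = 12
  F: 4 × 2 × 5 = 40
After action: C → 4 × 5 × 1 = 20.
Revised RPNs: D=75, B=48, F=40, A=24, C=20, E=12.
Highest is now D (75).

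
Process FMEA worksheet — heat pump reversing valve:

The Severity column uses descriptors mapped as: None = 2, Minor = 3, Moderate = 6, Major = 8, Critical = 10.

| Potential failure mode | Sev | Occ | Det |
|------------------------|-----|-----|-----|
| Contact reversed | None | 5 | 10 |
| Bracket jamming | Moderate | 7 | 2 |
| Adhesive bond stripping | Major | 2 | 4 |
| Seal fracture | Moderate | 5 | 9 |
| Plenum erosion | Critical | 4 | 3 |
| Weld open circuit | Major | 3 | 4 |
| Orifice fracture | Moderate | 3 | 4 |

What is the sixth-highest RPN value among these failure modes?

72

RPN = Severity × Occurrence × Detection:
  Contact reversed: 2 × 5 × 10 = 100
  Bracket jamming: 6 × 7 × 2 = 84
  Adhesive bond stripping: 8 × 2 × 4 = 64
  Seal fracture: 6 × 5 × 9 = 270
  Plenum erosion: 10 × 4 × 3 = 120
  Weld open circuit: 8 × 3 × 4 = 96
  Orifice fracture: 6 × 3 × 4 = 72
Sorted descending: 270, 120, 100, 96, 84, 72, 64.
The sixth-highest RPN is 72 (Orifice fracture).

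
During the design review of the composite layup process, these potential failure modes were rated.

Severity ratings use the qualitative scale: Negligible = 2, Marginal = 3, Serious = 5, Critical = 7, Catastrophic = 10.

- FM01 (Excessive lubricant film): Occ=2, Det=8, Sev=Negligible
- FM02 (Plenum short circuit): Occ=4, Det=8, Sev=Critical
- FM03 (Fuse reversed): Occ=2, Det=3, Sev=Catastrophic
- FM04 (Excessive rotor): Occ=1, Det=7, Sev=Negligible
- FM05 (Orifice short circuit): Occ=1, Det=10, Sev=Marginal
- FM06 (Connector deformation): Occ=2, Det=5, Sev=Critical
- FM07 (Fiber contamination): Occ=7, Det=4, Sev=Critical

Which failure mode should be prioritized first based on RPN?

RPN = Severity × Occurrence × Detection:
  FM01: 2 × 2 × 8 = 32
  FM02: 7 × 4 × 8 = 224
  FM03: 10 × 2 × 3 = 60
  FM04: 2 × 1 × 7 = 14
  FM05: 3 × 1 × 10 = 30
  FM06: 7 × 2 × 5 = 70
  FM07: 7 × 7 × 4 = 196
Highest RPN is 224 → FM02.

FM02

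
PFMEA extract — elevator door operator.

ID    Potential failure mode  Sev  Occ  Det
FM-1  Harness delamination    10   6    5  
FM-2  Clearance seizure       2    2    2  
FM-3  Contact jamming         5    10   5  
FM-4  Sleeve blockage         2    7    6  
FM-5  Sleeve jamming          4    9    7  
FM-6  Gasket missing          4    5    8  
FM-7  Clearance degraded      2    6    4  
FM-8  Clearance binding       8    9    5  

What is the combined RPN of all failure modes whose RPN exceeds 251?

912

RPN = Severity × Occurrence × Detection:
  FM-1: 10 × 6 × 5 = 300
  FM-2: 2 × 2 × 2 = 8
  FM-3: 5 × 10 × 5 = 250
  FM-4: 2 × 7 × 6 = 84
  FM-5: 4 × 9 × 7 = 252
  FM-6: 4 × 5 × 8 = 160
  FM-7: 2 × 6 × 4 = 48
  FM-8: 8 × 9 × 5 = 360
RPN > 251: FM-1 (300), FM-5 (252), FM-8 (360).
Sum: 300 + 252 + 360 = 912.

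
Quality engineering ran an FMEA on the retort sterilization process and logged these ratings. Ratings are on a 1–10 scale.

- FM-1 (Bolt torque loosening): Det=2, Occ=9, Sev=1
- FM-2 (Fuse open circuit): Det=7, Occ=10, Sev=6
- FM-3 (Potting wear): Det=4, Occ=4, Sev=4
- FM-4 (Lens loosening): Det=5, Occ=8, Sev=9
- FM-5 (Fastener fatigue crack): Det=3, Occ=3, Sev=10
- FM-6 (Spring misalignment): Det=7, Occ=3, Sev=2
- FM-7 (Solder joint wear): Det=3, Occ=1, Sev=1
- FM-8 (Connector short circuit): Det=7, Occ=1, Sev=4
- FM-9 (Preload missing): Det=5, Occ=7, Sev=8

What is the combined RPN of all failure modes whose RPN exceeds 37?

1256

RPN = Severity × Occurrence × Detection:
  FM-1: 1 × 9 × 2 = 18
  FM-2: 6 × 10 × 7 = 420
  FM-3: 4 × 4 × 4 = 64
  FM-4: 9 × 8 × 5 = 360
  FM-5: 10 × 3 × 3 = 90
  FM-6: 2 × 3 × 7 = 42
  FM-7: 1 × 1 × 3 = 3
  FM-8: 4 × 1 × 7 = 28
  FM-9: 8 × 7 × 5 = 280
RPN > 37: FM-2 (420), FM-3 (64), FM-4 (360), FM-5 (90), FM-6 (42), FM-9 (280).
Sum: 420 + 64 + 360 + 90 + 42 + 280 = 1256.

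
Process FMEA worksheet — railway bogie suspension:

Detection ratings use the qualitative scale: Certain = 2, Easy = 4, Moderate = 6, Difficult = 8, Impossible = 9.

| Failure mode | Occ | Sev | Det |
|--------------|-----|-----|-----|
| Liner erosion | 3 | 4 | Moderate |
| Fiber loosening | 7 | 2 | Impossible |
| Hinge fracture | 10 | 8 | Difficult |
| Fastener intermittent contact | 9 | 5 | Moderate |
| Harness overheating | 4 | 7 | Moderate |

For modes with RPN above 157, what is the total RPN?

1078

RPN = Severity × Occurrence × Detection:
  Liner erosion: 4 × 3 × 6 = 72
  Fiber loosening: 2 × 7 × 9 = 126
  Hinge fracture: 8 × 10 × 8 = 640
  Fastener intermittent contact: 5 × 9 × 6 = 270
  Harness overheating: 7 × 4 × 6 = 168
RPN > 157: Hinge fracture (640), Fastener intermittent contact (270), Harness overheating (168).
Sum: 640 + 270 + 168 = 1078.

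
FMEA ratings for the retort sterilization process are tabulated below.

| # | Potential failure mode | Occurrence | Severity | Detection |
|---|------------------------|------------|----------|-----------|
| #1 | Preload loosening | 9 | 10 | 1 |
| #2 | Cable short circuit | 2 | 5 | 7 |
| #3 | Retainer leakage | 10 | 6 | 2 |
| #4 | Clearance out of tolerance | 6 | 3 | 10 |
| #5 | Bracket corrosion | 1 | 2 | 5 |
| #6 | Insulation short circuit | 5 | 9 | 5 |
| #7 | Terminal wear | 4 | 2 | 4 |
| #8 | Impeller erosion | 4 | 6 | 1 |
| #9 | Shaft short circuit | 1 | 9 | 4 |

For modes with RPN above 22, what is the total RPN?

RPN = Severity × Occurrence × Detection:
  #1: 10 × 9 × 1 = 90
  #2: 5 × 2 × 7 = 70
  #3: 6 × 10 × 2 = 120
  #4: 3 × 6 × 10 = 180
  #5: 2 × 1 × 5 = 10
  #6: 9 × 5 × 5 = 225
  #7: 2 × 4 × 4 = 32
  #8: 6 × 4 × 1 = 24
  #9: 9 × 1 × 4 = 36
RPN > 22: #1 (90), #2 (70), #3 (120), #4 (180), #6 (225), #7 (32), #8 (24), #9 (36).
Sum: 90 + 70 + 120 + 180 + 225 + 32 + 24 + 36 = 777.

777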